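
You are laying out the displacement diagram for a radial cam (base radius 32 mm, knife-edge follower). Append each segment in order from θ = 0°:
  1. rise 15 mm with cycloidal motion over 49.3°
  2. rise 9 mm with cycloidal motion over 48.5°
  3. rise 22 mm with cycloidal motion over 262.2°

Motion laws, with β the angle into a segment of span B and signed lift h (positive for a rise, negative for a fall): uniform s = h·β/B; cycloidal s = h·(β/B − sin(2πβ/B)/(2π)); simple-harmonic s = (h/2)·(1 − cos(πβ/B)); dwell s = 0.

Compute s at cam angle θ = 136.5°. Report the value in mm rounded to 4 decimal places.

seg 1 [0°–49.3°] cycloidal, h=15: full span → s += 15 → s = 15.0000
seg 2 [49.3°–97.8°] cycloidal, h=9: full span → s += 9 → s = 24.0000
seg 3 [97.8°–360°] cycloidal, h=22: θ=136.5° here. β=38.7, B=262.2. 22·(0.1476 − sin(2π·0.1476)/(2π)) = 0.4458 → s = 24.4458

24.4458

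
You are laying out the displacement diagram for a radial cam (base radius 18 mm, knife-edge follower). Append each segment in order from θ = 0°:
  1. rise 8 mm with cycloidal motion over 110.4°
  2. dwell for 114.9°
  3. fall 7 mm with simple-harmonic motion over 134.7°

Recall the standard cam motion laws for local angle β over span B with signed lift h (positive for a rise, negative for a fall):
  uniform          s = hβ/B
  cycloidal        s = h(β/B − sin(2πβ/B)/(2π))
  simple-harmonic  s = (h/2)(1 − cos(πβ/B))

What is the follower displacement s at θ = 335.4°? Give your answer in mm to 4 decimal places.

seg 1 [0°–110.4°] cycloidal, h=8: full span → s += 8 → s = 8.0000
seg 2 [110.4°–225.3°] dwell: s stays 8.0000
seg 3 [225.3°–360°] simple-harmonic, h=-7: θ=335.4° here. β=110.1, B=134.7. -7/2·(1 − cos(π·0.8174)) = -6.4396 → s = 1.5604

1.5604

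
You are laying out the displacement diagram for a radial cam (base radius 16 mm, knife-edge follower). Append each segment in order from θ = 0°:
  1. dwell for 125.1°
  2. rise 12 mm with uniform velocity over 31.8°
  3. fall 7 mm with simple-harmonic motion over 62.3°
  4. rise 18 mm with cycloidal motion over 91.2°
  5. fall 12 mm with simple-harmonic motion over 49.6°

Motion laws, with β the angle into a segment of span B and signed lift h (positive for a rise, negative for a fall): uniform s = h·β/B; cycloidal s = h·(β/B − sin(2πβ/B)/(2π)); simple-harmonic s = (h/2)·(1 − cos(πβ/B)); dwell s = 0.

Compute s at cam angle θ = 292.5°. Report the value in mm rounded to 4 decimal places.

seg 1 [0°–125.1°] dwell: s stays 0.0000
seg 2 [125.1°–156.9°] uniform, h=12: full span → s += 12 → s = 12.0000
seg 3 [156.9°–219.2°] simple-harmonic, h=-7: full span → s += -7 → s = 5.0000
seg 4 [219.2°–310.4°] cycloidal, h=18: θ=292.5° here. β=73.3, B=91.2. 18·(0.8037 − sin(2π·0.8037)/(2π)) = 17.1702 → s = 22.1702

22.1702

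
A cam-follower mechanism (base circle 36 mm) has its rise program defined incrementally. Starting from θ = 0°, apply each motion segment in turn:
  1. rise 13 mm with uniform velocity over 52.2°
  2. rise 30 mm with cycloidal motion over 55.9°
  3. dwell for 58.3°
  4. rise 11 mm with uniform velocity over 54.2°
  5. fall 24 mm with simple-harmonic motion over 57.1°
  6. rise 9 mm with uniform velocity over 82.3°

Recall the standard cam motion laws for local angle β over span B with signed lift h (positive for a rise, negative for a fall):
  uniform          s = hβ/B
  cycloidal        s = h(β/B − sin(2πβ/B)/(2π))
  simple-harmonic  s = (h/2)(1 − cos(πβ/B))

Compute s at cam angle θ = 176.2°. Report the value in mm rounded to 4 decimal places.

seg 1 [0°–52.2°] uniform, h=13: full span → s += 13 → s = 13.0000
seg 2 [52.2°–108.1°] cycloidal, h=30: full span → s += 30 → s = 43.0000
seg 3 [108.1°–166.4°] dwell: s stays 43.0000
seg 4 [166.4°–220.6°] uniform, h=11: θ=176.2° here. β=9.8, B=54.2. 11·9.8/54.2 = 1.9889 → s = 44.9889

44.9889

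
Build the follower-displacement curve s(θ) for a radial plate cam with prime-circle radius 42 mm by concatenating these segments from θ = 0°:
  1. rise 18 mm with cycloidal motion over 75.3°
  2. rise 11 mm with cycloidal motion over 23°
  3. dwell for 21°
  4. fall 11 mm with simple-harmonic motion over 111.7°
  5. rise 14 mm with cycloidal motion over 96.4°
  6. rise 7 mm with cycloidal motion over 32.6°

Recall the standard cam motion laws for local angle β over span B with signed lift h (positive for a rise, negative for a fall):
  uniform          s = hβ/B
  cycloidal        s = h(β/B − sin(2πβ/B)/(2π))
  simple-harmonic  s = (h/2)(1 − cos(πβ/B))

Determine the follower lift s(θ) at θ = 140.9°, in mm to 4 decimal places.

seg 1 [0°–75.3°] cycloidal, h=18: full span → s += 18 → s = 18.0000
seg 2 [75.3°–98.3°] cycloidal, h=11: full span → s += 11 → s = 29.0000
seg 3 [98.3°–119.3°] dwell: s stays 29.0000
seg 4 [119.3°–231°] simple-harmonic, h=-11: θ=140.9° here. β=21.6, B=111.7. -11/2·(1 − cos(π·0.1934)) = -0.9841 → s = 28.0159

28.0159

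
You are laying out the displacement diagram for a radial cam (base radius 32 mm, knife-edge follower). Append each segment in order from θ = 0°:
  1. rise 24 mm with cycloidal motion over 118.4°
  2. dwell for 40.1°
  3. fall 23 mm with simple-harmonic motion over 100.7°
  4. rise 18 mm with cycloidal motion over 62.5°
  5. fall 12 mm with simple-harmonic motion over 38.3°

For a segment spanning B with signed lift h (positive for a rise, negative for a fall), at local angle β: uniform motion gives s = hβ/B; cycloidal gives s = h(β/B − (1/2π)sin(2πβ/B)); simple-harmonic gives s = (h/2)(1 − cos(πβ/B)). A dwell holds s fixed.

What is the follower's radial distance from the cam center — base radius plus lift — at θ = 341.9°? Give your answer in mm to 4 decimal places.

seg 1 [0°–118.4°] cycloidal, h=24: full span → s += 24 → s = 24.0000
seg 2 [118.4°–158.5°] dwell: s stays 24.0000
seg 3 [158.5°–259.2°] simple-harmonic, h=-23: full span → s += -23 → s = 1.0000
seg 4 [259.2°–321.7°] cycloidal, h=18: full span → s += 18 → s = 19.0000
seg 5 [321.7°–360°] simple-harmonic, h=-12: θ=341.9° here. β=20.2, B=38.3. -12/2·(1 − cos(π·0.5274)) = -6.5161 → s = 12.4839
radial distance = base radius + s = 32 + 12.4839 = 44.4839

44.4839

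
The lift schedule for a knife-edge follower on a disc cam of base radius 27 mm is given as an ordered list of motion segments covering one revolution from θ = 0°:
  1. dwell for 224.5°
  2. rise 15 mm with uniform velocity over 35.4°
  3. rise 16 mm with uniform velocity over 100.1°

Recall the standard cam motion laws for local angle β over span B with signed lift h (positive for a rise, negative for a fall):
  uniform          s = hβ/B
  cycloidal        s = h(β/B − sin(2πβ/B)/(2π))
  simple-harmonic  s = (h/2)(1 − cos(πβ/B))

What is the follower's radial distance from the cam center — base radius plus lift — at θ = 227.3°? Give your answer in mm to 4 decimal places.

seg 1 [0°–224.5°] dwell: s stays 0.0000
seg 2 [224.5°–259.9°] uniform, h=15: θ=227.3° here. β=2.8, B=35.4. 15·2.8/35.4 = 1.1864 → s = 1.1864
radial distance = base radius + s = 27 + 1.1864 = 28.1864

28.1864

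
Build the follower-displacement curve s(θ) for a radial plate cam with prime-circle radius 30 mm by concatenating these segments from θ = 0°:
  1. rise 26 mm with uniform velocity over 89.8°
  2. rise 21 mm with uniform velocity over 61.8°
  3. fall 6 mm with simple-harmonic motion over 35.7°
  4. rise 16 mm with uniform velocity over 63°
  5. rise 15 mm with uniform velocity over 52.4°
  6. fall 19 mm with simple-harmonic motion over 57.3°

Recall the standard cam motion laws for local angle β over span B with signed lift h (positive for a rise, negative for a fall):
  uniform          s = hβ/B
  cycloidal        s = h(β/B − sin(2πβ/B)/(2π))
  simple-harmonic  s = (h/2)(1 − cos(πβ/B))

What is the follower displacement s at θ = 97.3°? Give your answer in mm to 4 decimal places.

seg 1 [0°–89.8°] uniform, h=26: full span → s += 26 → s = 26.0000
seg 2 [89.8°–151.6°] uniform, h=21: θ=97.3° here. β=7.5, B=61.8. 21·7.5/61.8 = 2.5485 → s = 28.5485

28.5485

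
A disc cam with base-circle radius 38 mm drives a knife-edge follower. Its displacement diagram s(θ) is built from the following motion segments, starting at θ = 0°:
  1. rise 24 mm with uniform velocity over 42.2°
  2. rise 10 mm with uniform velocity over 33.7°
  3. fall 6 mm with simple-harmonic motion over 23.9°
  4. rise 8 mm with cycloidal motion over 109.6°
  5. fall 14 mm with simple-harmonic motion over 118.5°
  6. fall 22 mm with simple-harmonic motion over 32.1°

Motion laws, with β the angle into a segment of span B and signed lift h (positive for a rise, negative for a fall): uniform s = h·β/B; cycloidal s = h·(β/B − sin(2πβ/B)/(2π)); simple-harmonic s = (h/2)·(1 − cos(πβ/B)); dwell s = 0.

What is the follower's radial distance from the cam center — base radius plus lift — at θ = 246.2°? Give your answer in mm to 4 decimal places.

seg 1 [0°–42.2°] uniform, h=24: full span → s += 24 → s = 24.0000
seg 2 [42.2°–75.9°] uniform, h=10: full span → s += 10 → s = 34.0000
seg 3 [75.9°–99.8°] simple-harmonic, h=-6: full span → s += -6 → s = 28.0000
seg 4 [99.8°–209.4°] cycloidal, h=8: full span → s += 8 → s = 36.0000
seg 5 [209.4°–327.9°] simple-harmonic, h=-14: θ=246.2° here. β=36.8, B=118.5. -14/2·(1 − cos(π·0.3105)) = -3.0754 → s = 32.9246
radial distance = base radius + s = 38 + 32.9246 = 70.9246

70.9246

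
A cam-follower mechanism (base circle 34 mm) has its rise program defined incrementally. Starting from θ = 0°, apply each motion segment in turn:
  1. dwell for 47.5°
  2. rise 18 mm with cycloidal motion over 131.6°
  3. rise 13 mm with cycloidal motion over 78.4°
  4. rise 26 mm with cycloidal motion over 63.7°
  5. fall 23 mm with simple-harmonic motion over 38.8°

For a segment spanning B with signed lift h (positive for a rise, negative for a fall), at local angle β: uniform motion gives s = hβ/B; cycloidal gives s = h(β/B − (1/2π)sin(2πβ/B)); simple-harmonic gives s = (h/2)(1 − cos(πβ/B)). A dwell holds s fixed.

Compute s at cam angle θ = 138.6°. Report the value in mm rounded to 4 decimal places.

seg 1 [0°–47.5°] dwell: s stays 0.0000
seg 2 [47.5°–179.1°] cycloidal, h=18: θ=138.6° here. β=91.1, B=131.6. 18·(0.6922 − sin(2π·0.6922)/(2π)) = 15.1387 → s = 15.1387

15.1387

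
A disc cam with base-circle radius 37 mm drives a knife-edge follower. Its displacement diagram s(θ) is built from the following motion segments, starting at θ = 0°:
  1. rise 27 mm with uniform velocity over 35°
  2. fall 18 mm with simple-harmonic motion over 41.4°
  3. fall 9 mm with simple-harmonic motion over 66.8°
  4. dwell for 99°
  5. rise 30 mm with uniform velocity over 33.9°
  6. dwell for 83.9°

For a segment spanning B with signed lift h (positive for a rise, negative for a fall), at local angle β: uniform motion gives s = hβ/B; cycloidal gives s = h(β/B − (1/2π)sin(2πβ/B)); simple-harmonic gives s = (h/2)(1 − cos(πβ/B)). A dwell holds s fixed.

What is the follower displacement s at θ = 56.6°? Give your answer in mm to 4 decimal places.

seg 1 [0°–35°] uniform, h=27: full span → s += 27 → s = 27.0000
seg 2 [35°–76.4°] simple-harmonic, h=-18: θ=56.6° here. β=21.6, B=41.4. -18/2·(1 − cos(π·0.5217)) = -9.6142 → s = 17.3858

17.3858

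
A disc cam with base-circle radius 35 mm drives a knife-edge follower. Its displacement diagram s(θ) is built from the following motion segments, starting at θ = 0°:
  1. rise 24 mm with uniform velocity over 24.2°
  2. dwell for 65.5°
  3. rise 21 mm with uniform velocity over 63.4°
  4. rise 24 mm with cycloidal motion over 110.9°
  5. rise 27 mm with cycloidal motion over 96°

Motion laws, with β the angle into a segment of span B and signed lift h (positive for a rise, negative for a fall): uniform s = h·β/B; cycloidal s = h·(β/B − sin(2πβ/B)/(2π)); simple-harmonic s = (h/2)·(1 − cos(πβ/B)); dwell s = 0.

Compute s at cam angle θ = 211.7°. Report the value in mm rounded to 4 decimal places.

seg 1 [0°–24.2°] uniform, h=24: full span → s += 24 → s = 24.0000
seg 2 [24.2°–89.7°] dwell: s stays 24.0000
seg 3 [89.7°–153.1°] uniform, h=21: full span → s += 21 → s = 45.0000
seg 4 [153.1°–264°] cycloidal, h=24: θ=211.7° here. β=58.6, B=110.9. 24·(0.5284 − sin(2π·0.5284)/(2π)) = 13.3598 → s = 58.3598

58.3598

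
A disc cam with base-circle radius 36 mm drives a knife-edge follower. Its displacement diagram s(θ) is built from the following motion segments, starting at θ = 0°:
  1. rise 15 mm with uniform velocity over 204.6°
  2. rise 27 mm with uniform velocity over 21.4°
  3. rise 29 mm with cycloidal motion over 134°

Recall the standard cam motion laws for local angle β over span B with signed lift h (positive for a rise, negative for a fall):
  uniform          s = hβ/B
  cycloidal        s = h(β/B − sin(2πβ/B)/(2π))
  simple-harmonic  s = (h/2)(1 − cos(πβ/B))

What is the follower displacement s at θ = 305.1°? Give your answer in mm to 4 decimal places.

seg 1 [0°–204.6°] uniform, h=15: full span → s += 15 → s = 15.0000
seg 2 [204.6°–226°] uniform, h=27: full span → s += 27 → s = 42.0000
seg 3 [226°–360°] cycloidal, h=29: θ=305.1° here. β=79.1, B=134. 29·(0.5903 − sin(2π·0.5903)/(2π)) = 19.5991 → s = 61.5991

61.5991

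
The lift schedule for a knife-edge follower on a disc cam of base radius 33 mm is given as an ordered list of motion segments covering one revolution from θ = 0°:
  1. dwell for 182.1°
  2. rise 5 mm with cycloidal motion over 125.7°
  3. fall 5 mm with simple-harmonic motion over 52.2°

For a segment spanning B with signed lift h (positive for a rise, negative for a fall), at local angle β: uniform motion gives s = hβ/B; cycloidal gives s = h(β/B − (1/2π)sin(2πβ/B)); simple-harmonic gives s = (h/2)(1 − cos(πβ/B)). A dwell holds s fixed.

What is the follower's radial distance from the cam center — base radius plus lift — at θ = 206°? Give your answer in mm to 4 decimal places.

seg 1 [0°–182.1°] dwell: s stays 0.0000
seg 2 [182.1°–307.8°] cycloidal, h=5: θ=206° here. β=23.9, B=125.7. 5·(0.1901 − sin(2π·0.1901)/(2π)) = 0.2105 → s = 0.2105
radial distance = base radius + s = 33 + 0.2105 = 33.2105

33.2105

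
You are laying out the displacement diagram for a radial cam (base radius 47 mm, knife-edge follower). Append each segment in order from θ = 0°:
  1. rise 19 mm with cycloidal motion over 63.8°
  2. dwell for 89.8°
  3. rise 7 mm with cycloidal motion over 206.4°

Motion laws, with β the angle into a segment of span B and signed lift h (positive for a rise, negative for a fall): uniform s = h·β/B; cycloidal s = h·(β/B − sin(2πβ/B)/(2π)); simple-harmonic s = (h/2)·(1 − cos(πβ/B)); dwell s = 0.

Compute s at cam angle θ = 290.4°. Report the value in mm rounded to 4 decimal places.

seg 1 [0°–63.8°] cycloidal, h=19: full span → s += 19 → s = 19.0000
seg 2 [63.8°–153.6°] dwell: s stays 19.0000
seg 3 [153.6°–360°] cycloidal, h=7: θ=290.4° here. β=136.8, B=206.4. 7·(0.6628 − sin(2π·0.6628)/(2π)) = 5.5905 → s = 24.5905

24.5905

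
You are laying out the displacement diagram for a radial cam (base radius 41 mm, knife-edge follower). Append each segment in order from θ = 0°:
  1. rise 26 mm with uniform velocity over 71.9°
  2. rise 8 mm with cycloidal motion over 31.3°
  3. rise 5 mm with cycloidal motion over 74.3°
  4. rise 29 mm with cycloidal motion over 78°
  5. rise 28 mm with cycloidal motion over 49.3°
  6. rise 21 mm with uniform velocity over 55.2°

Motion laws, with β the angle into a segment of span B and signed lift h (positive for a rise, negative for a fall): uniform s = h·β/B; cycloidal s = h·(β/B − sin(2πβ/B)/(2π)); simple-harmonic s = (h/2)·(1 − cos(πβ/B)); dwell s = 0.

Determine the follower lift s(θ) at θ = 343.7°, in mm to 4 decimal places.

seg 1 [0°–71.9°] uniform, h=26: full span → s += 26 → s = 26.0000
seg 2 [71.9°–103.2°] cycloidal, h=8: full span → s += 8 → s = 34.0000
seg 3 [103.2°–177.5°] cycloidal, h=5: full span → s += 5 → s = 39.0000
seg 4 [177.5°–255.5°] cycloidal, h=29: full span → s += 29 → s = 68.0000
seg 5 [255.5°–304.8°] cycloidal, h=28: full span → s += 28 → s = 96.0000
seg 6 [304.8°–360°] uniform, h=21: θ=343.7° here. β=38.9, B=55.2. 21·38.9/55.2 = 14.7989 → s = 110.7989

110.7989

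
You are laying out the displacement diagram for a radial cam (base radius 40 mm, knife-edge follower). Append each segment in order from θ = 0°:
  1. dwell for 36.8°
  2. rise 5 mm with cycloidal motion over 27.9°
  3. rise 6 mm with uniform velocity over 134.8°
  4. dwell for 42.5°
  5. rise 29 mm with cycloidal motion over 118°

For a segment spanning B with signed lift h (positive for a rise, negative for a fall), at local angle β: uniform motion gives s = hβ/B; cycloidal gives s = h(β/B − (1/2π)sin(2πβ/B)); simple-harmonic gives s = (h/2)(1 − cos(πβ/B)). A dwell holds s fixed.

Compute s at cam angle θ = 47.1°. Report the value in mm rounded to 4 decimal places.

seg 1 [0°–36.8°] dwell: s stays 0.0000
seg 2 [36.8°–64.7°] cycloidal, h=5: θ=47.1° here. β=10.3, B=27.9. 5·(0.3692 − sin(2π·0.3692)/(2π)) = 1.2630 → s = 1.2630

1.2630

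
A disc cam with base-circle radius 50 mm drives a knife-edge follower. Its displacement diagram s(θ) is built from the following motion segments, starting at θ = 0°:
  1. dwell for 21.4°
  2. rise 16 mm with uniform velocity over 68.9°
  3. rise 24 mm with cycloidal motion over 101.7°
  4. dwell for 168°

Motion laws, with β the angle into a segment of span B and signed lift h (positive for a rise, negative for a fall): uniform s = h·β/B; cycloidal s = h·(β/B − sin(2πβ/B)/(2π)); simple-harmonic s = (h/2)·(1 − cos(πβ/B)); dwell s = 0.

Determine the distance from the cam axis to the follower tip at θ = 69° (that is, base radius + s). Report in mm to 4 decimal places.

seg 1 [0°–21.4°] dwell: s stays 0.0000
seg 2 [21.4°–90.3°] uniform, h=16: θ=69° here. β=47.6, B=68.9. 16·47.6/68.9 = 11.0537 → s = 11.0537
radial distance = base radius + s = 50 + 11.0537 = 61.0537

61.0537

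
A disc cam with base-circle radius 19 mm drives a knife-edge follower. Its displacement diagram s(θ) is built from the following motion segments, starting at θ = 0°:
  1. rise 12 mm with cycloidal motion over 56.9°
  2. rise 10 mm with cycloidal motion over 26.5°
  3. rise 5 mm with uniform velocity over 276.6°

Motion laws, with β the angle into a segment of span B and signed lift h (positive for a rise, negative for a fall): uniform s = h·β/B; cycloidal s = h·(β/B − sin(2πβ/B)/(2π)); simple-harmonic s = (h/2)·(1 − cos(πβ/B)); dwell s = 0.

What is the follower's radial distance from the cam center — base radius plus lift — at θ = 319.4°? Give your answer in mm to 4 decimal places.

seg 1 [0°–56.9°] cycloidal, h=12: full span → s += 12 → s = 12.0000
seg 2 [56.9°–83.4°] cycloidal, h=10: full span → s += 10 → s = 22.0000
seg 3 [83.4°–360°] uniform, h=5: θ=319.4° here. β=236, B=276.6. 5·236/276.6 = 4.2661 → s = 26.2661
radial distance = base radius + s = 19 + 26.2661 = 45.2661

45.2661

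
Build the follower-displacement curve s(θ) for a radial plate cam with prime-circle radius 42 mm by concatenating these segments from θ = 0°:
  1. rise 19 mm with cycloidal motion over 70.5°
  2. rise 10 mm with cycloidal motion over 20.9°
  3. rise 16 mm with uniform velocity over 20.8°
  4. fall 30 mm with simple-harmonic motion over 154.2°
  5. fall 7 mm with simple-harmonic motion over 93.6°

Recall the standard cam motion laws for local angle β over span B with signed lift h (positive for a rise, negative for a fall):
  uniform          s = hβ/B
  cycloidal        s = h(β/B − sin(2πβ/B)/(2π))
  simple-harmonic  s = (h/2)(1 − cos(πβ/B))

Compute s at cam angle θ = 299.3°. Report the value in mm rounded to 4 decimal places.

seg 1 [0°–70.5°] cycloidal, h=19: full span → s += 19 → s = 19.0000
seg 2 [70.5°–91.4°] cycloidal, h=10: full span → s += 10 → s = 29.0000
seg 3 [91.4°–112.2°] uniform, h=16: full span → s += 16 → s = 45.0000
seg 4 [112.2°–266.4°] simple-harmonic, h=-30: full span → s += -30 → s = 15.0000
seg 5 [266.4°–360°] simple-harmonic, h=-7: θ=299.3° here. β=32.9, B=93.6. -7/2·(1 − cos(π·0.3515)) = -1.9257 → s = 13.0743

13.0743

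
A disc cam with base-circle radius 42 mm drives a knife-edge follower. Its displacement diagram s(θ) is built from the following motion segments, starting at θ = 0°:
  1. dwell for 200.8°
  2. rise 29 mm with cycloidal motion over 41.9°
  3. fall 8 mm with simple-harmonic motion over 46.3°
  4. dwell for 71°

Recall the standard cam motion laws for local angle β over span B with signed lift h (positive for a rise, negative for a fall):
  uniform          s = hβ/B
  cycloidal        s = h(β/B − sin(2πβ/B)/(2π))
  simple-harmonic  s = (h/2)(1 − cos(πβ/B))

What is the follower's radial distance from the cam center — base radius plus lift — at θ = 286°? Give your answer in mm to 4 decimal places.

seg 1 [0°–200.8°] dwell: s stays 0.0000
seg 2 [200.8°–242.7°] cycloidal, h=29: full span → s += 29 → s = 29.0000
seg 3 [242.7°–289°] simple-harmonic, h=-8: θ=286° here. β=43.3, B=46.3. -8/2·(1 − cos(π·0.9352)) = -7.9174 → s = 21.0826
radial distance = base radius + s = 42 + 21.0826 = 63.0826

63.0826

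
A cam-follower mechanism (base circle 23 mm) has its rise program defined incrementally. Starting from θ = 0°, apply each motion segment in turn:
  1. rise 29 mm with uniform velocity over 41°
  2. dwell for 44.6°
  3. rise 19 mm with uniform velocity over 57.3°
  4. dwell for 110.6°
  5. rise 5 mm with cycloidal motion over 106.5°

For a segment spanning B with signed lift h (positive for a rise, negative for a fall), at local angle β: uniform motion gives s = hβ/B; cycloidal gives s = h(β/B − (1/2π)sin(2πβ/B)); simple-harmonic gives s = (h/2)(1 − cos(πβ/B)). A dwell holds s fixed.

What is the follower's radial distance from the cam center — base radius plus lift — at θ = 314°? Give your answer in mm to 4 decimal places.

seg 1 [0°–41°] uniform, h=29: full span → s += 29 → s = 29.0000
seg 2 [41°–85.6°] dwell: s stays 29.0000
seg 3 [85.6°–142.9°] uniform, h=19: full span → s += 19 → s = 48.0000
seg 4 [142.9°–253.5°] dwell: s stays 48.0000
seg 5 [253.5°–360°] cycloidal, h=5: θ=314° here. β=60.5, B=106.5. 5·(0.5681 − sin(2π·0.5681)/(2π)) = 3.1705 → s = 51.1705
radial distance = base radius + s = 23 + 51.1705 = 74.1705

74.1705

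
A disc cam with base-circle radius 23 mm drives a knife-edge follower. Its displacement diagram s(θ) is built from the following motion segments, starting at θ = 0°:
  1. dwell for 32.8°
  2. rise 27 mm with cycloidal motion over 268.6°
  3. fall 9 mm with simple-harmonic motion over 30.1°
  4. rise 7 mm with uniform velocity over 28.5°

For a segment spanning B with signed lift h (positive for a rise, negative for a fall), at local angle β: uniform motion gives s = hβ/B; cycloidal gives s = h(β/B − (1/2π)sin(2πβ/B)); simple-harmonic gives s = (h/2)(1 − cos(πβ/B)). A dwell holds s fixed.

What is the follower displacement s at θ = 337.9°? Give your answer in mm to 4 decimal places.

seg 1 [0°–32.8°] dwell: s stays 0.0000
seg 2 [32.8°–301.4°] cycloidal, h=27: full span → s += 27 → s = 27.0000
seg 3 [301.4°–331.5°] simple-harmonic, h=-9: full span → s += -9 → s = 18.0000
seg 4 [331.5°–360°] uniform, h=7: θ=337.9° here. β=6.4, B=28.5. 7·6.4/28.5 = 1.5719 → s = 19.5719

19.5719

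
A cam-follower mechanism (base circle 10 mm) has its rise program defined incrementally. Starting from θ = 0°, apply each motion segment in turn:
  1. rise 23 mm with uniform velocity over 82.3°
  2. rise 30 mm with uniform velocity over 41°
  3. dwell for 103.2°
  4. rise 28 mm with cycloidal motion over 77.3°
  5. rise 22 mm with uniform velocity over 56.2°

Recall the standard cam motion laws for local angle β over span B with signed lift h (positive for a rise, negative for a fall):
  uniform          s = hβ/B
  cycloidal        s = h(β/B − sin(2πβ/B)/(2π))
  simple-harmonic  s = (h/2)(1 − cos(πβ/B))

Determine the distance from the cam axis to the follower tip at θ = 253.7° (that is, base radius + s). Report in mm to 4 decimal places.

seg 1 [0°–82.3°] uniform, h=23: full span → s += 23 → s = 23.0000
seg 2 [82.3°–123.3°] uniform, h=30: full span → s += 30 → s = 53.0000
seg 3 [123.3°–226.5°] dwell: s stays 53.0000
seg 4 [226.5°–303.8°] cycloidal, h=28: θ=253.7° here. β=27.2, B=77.3. 28·(0.3519 − sin(2π·0.3519)/(2π)) = 6.2784 → s = 59.2784
radial distance = base radius + s = 10 + 59.2784 = 69.2784

69.2784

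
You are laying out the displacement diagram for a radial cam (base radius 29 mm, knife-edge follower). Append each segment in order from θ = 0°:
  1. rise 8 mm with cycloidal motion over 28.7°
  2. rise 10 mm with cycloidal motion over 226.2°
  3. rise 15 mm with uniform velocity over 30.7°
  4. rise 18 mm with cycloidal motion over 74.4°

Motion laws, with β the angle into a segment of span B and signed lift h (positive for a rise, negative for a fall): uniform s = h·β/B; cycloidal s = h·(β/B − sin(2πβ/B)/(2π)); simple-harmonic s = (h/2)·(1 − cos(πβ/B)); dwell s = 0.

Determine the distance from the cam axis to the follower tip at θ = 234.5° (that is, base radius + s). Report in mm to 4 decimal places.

seg 1 [0°–28.7°] cycloidal, h=8: full span → s += 8 → s = 8.0000
seg 2 [28.7°–254.9°] cycloidal, h=10: θ=234.5° here. β=205.8, B=226.2. 10·(0.9098 − sin(2π·0.9098)/(2π)) = 9.9525 → s = 17.9525
radial distance = base radius + s = 29 + 17.9525 = 46.9525

46.9525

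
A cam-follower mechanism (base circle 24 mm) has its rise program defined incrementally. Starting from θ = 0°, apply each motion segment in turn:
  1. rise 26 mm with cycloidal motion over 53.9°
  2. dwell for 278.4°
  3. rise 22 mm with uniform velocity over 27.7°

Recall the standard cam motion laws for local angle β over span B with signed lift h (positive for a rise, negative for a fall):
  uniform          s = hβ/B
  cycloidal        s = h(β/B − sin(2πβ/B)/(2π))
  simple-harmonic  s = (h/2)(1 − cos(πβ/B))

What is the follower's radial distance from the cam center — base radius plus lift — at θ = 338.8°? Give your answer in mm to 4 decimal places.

seg 1 [0°–53.9°] cycloidal, h=26: full span → s += 26 → s = 26.0000
seg 2 [53.9°–332.3°] dwell: s stays 26.0000
seg 3 [332.3°–360°] uniform, h=22: θ=338.8° here. β=6.5, B=27.7. 22·6.5/27.7 = 5.1625 → s = 31.1625
radial distance = base radius + s = 24 + 31.1625 = 55.1625

55.1625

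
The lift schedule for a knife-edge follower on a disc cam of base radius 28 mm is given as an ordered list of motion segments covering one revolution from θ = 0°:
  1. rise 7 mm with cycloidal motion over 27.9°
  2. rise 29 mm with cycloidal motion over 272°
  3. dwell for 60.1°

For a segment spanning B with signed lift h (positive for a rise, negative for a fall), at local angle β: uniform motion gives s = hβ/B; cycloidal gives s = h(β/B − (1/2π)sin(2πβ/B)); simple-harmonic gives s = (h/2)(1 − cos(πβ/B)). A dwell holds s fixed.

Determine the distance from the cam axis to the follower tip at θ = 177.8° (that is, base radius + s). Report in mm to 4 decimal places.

seg 1 [0°–27.9°] cycloidal, h=7: full span → s += 7 → s = 7.0000
seg 2 [27.9°–299.9°] cycloidal, h=29: θ=177.8° here. β=149.9, B=272. 29·(0.5511 − sin(2π·0.5511)/(2π)) = 17.4386 → s = 24.4386
radial distance = base radius + s = 28 + 24.4386 = 52.4386

52.4386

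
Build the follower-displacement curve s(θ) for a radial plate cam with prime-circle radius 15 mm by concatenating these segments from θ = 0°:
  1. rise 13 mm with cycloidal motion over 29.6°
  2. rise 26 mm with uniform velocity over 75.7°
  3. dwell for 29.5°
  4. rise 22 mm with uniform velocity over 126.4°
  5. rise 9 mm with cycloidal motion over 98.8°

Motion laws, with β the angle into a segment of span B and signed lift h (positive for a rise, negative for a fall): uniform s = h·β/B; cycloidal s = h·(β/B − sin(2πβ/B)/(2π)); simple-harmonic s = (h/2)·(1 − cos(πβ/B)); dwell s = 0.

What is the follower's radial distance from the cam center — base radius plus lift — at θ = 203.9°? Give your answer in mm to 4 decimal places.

seg 1 [0°–29.6°] cycloidal, h=13: full span → s += 13 → s = 13.0000
seg 2 [29.6°–105.3°] uniform, h=26: full span → s += 26 → s = 39.0000
seg 3 [105.3°–134.8°] dwell: s stays 39.0000
seg 4 [134.8°–261.2°] uniform, h=22: θ=203.9° here. β=69.1, B=126.4. 22·69.1/126.4 = 12.0269 → s = 51.0269
radial distance = base radius + s = 15 + 51.0269 = 66.0269

66.0269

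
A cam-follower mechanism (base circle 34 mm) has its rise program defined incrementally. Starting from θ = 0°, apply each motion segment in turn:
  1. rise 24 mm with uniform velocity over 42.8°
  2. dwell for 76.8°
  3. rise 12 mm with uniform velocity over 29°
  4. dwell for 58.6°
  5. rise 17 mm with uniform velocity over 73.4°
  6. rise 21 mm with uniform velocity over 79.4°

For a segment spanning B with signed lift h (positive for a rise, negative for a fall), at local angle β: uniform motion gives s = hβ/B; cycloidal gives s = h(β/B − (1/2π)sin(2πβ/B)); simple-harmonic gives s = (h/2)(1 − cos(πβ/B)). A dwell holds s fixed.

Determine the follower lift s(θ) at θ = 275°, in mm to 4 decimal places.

seg 1 [0°–42.8°] uniform, h=24: full span → s += 24 → s = 24.0000
seg 2 [42.8°–119.6°] dwell: s stays 24.0000
seg 3 [119.6°–148.6°] uniform, h=12: full span → s += 12 → s = 36.0000
seg 4 [148.6°–207.2°] dwell: s stays 36.0000
seg 5 [207.2°–280.6°] uniform, h=17: θ=275° here. β=67.8, B=73.4. 17·67.8/73.4 = 15.7030 → s = 51.7030

51.7030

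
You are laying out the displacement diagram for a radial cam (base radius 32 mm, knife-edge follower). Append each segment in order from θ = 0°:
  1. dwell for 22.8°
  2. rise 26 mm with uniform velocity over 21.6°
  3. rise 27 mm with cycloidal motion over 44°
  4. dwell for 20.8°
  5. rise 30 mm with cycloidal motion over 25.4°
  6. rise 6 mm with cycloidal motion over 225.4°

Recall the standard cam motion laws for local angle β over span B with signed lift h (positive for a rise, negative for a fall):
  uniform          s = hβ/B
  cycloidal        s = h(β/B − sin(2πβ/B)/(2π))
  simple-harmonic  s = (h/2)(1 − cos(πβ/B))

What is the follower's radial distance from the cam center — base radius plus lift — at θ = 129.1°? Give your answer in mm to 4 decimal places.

seg 1 [0°–22.8°] dwell: s stays 0.0000
seg 2 [22.8°–44.4°] uniform, h=26: full span → s += 26 → s = 26.0000
seg 3 [44.4°–88.4°] cycloidal, h=27: full span → s += 27 → s = 53.0000
seg 4 [88.4°–109.2°] dwell: s stays 53.0000
seg 5 [109.2°–134.6°] cycloidal, h=30: θ=129.1° here. β=19.9, B=25.4. 30·(0.7835 − sin(2π·0.7835)/(2π)) = 28.1734 → s = 81.1734
radial distance = base radius + s = 32 + 81.1734 = 113.1734

113.1734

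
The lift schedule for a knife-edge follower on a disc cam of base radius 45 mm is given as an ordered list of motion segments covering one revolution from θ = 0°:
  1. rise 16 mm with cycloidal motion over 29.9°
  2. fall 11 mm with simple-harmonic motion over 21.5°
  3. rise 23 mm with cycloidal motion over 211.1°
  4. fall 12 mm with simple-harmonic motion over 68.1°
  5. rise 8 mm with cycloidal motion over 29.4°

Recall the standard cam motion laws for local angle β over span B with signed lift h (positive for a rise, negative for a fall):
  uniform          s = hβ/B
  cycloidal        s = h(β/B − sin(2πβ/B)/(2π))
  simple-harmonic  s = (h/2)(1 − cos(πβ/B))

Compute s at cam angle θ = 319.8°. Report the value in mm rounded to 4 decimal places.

seg 1 [0°–29.9°] cycloidal, h=16: full span → s += 16 → s = 16.0000
seg 2 [29.9°–51.4°] simple-harmonic, h=-11: full span → s += -11 → s = 5.0000
seg 3 [51.4°–262.5°] cycloidal, h=23: full span → s += 23 → s = 28.0000
seg 4 [262.5°–330.6°] simple-harmonic, h=-12: θ=319.8° here. β=57.3, B=68.1. -12/2·(1 − cos(π·0.8414)) = -11.2706 → s = 16.7294

16.7294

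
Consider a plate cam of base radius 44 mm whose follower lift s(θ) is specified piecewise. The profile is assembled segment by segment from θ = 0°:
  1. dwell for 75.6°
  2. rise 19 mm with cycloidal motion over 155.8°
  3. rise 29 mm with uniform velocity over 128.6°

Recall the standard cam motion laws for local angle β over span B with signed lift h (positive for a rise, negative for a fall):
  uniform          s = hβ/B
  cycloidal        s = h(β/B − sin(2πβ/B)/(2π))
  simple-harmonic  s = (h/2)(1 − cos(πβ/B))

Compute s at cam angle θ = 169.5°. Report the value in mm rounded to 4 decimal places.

seg 1 [0°–75.6°] dwell: s stays 0.0000
seg 2 [75.6°–231.4°] cycloidal, h=19: θ=169.5° here. β=93.9, B=155.8. 19·(0.6027 − sin(2π·0.6027)/(2π)) = 13.2698 → s = 13.2698

13.2698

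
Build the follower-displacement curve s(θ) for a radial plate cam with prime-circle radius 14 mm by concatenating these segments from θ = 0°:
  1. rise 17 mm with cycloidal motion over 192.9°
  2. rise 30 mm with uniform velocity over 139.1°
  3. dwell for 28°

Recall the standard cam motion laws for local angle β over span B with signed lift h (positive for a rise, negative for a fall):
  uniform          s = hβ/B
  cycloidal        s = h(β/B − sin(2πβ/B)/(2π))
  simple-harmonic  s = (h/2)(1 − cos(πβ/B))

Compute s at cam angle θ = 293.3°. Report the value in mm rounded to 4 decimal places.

seg 1 [0°–192.9°] cycloidal, h=17: full span → s += 17 → s = 17.0000
seg 2 [192.9°–332°] uniform, h=30: θ=293.3° here. β=100.4, B=139.1. 30·100.4/139.1 = 21.6535 → s = 38.6535

38.6535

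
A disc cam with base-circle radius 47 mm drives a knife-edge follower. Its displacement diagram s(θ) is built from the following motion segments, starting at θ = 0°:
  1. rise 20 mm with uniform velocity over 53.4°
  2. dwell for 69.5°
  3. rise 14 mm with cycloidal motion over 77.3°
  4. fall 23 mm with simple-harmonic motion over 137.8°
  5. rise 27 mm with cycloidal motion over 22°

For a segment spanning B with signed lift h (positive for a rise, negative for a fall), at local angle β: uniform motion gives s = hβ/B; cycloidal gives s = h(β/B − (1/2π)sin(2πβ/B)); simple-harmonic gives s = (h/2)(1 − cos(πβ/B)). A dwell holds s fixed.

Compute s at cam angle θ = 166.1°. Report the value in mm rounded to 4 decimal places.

seg 1 [0°–53.4°] uniform, h=20: full span → s += 20 → s = 20.0000
seg 2 [53.4°–122.9°] dwell: s stays 20.0000
seg 3 [122.9°–200.2°] cycloidal, h=14: θ=166.1° here. β=43.2, B=77.3. 14·(0.5589 − sin(2π·0.5589)/(2π)) = 8.6295 → s = 28.6295

28.6295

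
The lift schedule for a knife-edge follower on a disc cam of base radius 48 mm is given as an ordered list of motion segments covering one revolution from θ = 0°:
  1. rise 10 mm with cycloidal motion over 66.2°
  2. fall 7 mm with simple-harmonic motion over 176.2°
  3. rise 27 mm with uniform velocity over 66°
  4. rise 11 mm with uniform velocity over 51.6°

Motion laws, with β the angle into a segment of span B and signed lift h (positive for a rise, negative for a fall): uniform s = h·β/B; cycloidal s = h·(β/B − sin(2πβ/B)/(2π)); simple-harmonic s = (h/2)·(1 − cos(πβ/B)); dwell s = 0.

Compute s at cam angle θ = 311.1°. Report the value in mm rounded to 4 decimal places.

seg 1 [0°–66.2°] cycloidal, h=10: full span → s += 10 → s = 10.0000
seg 2 [66.2°–242.4°] simple-harmonic, h=-7: full span → s += -7 → s = 3.0000
seg 3 [242.4°–308.4°] uniform, h=27: full span → s += 27 → s = 30.0000
seg 4 [308.4°–360°] uniform, h=11: θ=311.1° here. β=2.7, B=51.6. 11·2.7/51.6 = 0.5756 → s = 30.5756

30.5756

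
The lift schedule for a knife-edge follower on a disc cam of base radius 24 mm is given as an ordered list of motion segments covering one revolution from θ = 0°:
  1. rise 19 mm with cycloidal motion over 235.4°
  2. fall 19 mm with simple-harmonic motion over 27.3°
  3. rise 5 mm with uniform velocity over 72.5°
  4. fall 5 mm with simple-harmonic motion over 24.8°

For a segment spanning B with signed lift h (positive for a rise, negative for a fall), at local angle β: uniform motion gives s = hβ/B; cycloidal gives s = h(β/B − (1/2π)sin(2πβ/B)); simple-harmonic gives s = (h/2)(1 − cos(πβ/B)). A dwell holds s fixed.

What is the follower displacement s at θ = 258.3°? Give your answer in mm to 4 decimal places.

seg 1 [0°–235.4°] cycloidal, h=19: full span → s += 19 → s = 19.0000
seg 2 [235.4°–262.7°] simple-harmonic, h=-19: θ=258.3° here. β=22.9, B=27.3. -19/2·(1 − cos(π·0.8388)) = -17.8080 → s = 1.1920

1.1920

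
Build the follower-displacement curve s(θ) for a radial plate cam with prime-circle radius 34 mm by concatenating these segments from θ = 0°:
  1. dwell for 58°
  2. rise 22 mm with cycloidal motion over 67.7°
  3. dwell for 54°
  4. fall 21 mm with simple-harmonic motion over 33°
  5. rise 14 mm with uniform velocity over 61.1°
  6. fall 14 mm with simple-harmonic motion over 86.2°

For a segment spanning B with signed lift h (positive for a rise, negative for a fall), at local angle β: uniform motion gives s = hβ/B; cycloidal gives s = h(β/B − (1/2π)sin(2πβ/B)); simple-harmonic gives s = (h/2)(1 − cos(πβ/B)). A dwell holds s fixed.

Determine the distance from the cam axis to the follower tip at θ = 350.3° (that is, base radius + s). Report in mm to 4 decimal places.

seg 1 [0°–58°] dwell: s stays 0.0000
seg 2 [58°–125.7°] cycloidal, h=22: full span → s += 22 → s = 22.0000
seg 3 [125.7°–179.7°] dwell: s stays 22.0000
seg 4 [179.7°–212.7°] simple-harmonic, h=-21: full span → s += -21 → s = 1.0000
seg 5 [212.7°–273.8°] uniform, h=14: full span → s += 14 → s = 15.0000
seg 6 [273.8°–360°] simple-harmonic, h=-14: θ=350.3° here. β=76.5, B=86.2. -14/2·(1 − cos(π·0.8875)) = -13.5671 → s = 1.4329
radial distance = base radius + s = 34 + 1.4329 = 35.4329

35.4329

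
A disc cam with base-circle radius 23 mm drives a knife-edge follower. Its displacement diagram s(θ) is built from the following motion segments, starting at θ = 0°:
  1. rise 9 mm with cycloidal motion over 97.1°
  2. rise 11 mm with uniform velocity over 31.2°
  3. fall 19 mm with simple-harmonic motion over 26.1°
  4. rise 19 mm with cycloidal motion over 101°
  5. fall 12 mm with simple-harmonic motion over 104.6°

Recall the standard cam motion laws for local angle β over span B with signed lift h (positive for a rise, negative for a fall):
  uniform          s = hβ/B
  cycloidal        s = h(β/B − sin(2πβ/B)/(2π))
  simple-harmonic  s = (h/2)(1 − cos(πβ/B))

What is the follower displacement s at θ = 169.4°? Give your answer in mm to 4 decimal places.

seg 1 [0°–97.1°] cycloidal, h=9: full span → s += 9 → s = 9.0000
seg 2 [97.1°–128.3°] uniform, h=11: full span → s += 11 → s = 20.0000
seg 3 [128.3°–154.4°] simple-harmonic, h=-19: full span → s += -19 → s = 1.0000
seg 4 [154.4°–255.4°] cycloidal, h=19: θ=169.4° here. β=15, B=101. 19·(0.1485 − sin(2π·0.1485)/(2π)) = 0.3921 → s = 1.3921

1.3921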